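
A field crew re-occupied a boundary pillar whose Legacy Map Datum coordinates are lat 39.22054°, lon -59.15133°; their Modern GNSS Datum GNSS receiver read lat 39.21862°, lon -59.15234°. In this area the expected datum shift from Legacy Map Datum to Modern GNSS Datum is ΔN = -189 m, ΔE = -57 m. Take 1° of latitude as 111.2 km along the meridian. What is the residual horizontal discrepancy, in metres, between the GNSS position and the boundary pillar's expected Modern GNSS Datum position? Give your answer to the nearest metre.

39 m

Observed coordinate differences: Δφ = -0.00192°, Δλ = -0.00101°.
Converting to metres (1° lat = 111200 m, cos φ = 0.774718): observed ΔN = -213.5 m, observed ΔE = -87.0 m.
Subtracting the expected shift leaves a residual of -213.5 − (-189) = -24.5 m north and -87.0 − (-57) = -30.0 m east.
Residual distance = √((-24.5)² + (-30.0)²) = 38.7 m.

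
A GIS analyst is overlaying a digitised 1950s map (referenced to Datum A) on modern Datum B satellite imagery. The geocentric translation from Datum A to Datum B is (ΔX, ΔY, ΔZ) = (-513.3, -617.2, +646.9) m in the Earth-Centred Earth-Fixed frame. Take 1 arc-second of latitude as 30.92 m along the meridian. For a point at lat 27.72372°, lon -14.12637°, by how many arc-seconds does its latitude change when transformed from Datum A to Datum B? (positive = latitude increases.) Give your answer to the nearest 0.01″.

sin φ = 0.465209, cos φ = 0.885201, sin λ = -0.244061, cos λ = 0.969760.
North component: ΔN = −sin φ cos λ·ΔX − sin φ sin λ·ΔY + cos φ·ΔZ = −(0.465209)(0.969760)(-513.3) − (0.465209)(-0.244061)(-617.2) + (0.885201)(646.9) = 734.13 m.
1° of latitude spans 3600 × 30.92 = 111312 m, so Δφ = 734.13 / 111312 × 3600 = 23.743″.

Δφ = 23.74″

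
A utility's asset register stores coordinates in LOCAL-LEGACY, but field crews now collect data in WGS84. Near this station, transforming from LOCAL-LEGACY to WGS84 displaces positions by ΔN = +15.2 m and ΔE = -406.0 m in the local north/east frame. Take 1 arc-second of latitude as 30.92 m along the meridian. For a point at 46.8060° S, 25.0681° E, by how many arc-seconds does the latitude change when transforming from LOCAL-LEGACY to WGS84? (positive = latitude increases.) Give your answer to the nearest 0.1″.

1″ of latitude = 30.92 m, so Δφ = 15.2 / 30.92 = 0.492″.

Δφ = 0.5″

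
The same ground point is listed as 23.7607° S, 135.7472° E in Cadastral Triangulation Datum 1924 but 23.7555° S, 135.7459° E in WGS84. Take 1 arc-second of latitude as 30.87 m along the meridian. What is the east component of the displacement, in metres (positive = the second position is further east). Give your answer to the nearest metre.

ΔE = -132 m

Δφ = -23.7555° − -23.7607° = +0.0052°; Δλ = 135.7459° − 135.7472° = -0.0013°.
1° of latitude = 3600 × 30.87 = 111132 m.
ΔN = Δφ × 111132 = 577.9 m; ΔE = Δλ × 111132 × cos(-23.7607°) = -0.0013 × 111132 × 0.915236 = -132.2 m.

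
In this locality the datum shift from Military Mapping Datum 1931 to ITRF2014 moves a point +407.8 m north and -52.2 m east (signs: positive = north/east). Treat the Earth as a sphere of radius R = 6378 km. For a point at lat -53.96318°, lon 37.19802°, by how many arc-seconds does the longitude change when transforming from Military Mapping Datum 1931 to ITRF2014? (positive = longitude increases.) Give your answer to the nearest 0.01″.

At latitude -53.96318°, cos φ = 0.588305.
One radian of longitude at latitude φ spans R cos φ, so Δλ = ΔE / (R cos φ) = -52.2 / (6378000 × 0.588305) = -1.3912e-05 rad = -2.870″.

Δλ = -2.87″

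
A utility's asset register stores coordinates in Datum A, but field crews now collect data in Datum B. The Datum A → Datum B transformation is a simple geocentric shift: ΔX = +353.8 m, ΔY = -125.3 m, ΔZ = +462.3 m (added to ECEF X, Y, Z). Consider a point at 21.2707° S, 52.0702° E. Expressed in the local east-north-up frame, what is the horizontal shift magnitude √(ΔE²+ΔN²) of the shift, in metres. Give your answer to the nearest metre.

At φ = -21.2707°, λ = 52.0702°: sin φ = -0.362775, cos φ = 0.931877, sin λ = 0.788764, cos λ = 0.614696.
ΔE = −sin λ·ΔX + cos λ·ΔY = −(0.788764)·(353.8) + (0.614696)·(-125.3) = -356.09 m.
ΔN = −sin φ cos λ·ΔX − sin φ sin λ·ΔY + cos φ·ΔZ = −(-0.362775)(0.614696)(353.8) − (-0.362775)(0.788764)(-125.3) + (0.931877)(462.3) = 473.85 m.
Horizontal magnitude = √(ΔE² + ΔN²) = √((-356.09)² + 473.85²) = 592.73 m.

593 m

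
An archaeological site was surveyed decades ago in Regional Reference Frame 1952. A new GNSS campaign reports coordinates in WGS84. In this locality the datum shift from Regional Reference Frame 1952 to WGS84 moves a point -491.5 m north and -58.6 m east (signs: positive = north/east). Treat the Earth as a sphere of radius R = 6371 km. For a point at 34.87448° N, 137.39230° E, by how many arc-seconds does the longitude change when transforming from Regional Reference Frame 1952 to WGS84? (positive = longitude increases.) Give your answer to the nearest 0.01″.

At latitude 34.87448°, cos φ = 0.820407.
One radian of longitude at latitude φ spans R cos φ, so Δλ = ΔE / (R cos φ) = -58.6 / (6371000 × 0.820407) = -1.1211e-05 rad = -2.313″.

Δλ = -2.31″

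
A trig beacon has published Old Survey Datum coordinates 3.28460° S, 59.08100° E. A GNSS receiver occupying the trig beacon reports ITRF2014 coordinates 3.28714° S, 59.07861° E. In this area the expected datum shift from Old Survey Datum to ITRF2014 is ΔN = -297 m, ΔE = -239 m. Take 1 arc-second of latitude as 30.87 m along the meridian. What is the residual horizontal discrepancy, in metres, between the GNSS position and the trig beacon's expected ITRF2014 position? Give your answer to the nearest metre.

30 m

Observed coordinate differences: Δφ = -0.00254°, Δλ = -0.00239°.
Converting to metres (1° lat = 111132 m, cos φ = 0.998357): observed ΔN = -282.3 m, observed ΔE = -265.2 m.
Subtracting the expected shift leaves a residual of -282.3 − (-297) = 14.7 m north and -265.2 − (-239) = -26.2 m east.
Residual distance = √(14.7² + (-26.2)²) = 30.0 m.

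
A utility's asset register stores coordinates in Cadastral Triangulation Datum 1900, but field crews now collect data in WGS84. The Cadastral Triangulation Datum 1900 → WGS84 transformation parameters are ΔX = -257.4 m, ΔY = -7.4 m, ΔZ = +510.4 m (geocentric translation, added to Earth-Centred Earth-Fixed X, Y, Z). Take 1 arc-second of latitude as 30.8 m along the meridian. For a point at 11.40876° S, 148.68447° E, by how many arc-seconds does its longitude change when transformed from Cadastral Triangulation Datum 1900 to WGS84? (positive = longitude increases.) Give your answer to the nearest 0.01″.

Δλ = 4.64″

sin φ = -0.197807, cos φ = 0.980241, sin λ = 0.519751, cos λ = -0.854318.
East component: ΔE = −sin λ·ΔX + cos λ·ΔY = −(0.519751)(-257.4) + (-0.854318)(-7.4) = 140.11 m.
1° of latitude spans 3600 × 30.80 = 110880 m; at latitude φ, 1° of longitude spans that × cos φ = 108689.1 m, so Δλ = 140.11 / 108689.1 × 3600 = 4.641″.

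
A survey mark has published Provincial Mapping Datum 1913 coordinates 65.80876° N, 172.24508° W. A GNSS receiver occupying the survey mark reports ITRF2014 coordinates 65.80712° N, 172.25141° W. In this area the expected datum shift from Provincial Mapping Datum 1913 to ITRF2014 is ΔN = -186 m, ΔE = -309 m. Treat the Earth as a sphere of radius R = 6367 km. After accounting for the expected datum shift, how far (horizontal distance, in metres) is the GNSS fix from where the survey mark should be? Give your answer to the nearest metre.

Observed coordinate differences: Δφ = -0.00164°, Δλ = -0.00633°.
Converting to metres (1° lat = 111125 m, cos φ = 0.409784): observed ΔN = -182.2 m, observed ΔE = -288.3 m.
Subtracting the expected shift leaves a residual of -182.2 − (-186) = 3.8 m north and -288.3 − (-309) = 20.7 m east.
Residual distance = √(3.8² + 20.7²) = 21.1 m.

21 m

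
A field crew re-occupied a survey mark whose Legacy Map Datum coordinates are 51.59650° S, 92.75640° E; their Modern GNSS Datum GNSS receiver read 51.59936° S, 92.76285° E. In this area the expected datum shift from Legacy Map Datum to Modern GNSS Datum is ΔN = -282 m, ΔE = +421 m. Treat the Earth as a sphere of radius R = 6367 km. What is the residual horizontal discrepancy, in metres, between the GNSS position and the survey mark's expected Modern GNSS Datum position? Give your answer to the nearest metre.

43 m

Observed coordinate differences: Δφ = -0.00286°, Δλ = +0.00645°.
Converting to metres (1° lat = 111125 m, cos φ = 0.621196): observed ΔN = -317.8 m, observed ΔE = 445.2 m.
Subtracting the expected shift leaves a residual of -317.8 − (-282) = -35.8 m north and 445.2 − (421) = 24.2 m east.
Residual distance = √((-35.8)² + 24.2²) = 43.3 m.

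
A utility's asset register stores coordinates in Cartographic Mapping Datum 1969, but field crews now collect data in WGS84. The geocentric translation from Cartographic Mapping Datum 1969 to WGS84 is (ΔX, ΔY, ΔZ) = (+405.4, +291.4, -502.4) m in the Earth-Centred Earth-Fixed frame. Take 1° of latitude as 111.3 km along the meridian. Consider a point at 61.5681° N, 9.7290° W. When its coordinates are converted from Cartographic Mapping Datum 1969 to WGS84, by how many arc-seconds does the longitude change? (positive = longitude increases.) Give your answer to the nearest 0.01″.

Δλ = 24.17″

sin φ = 0.879384, cos φ = 0.476114, sin λ = -0.168988, cos λ = 0.985618.
East component: ΔE = −sin λ·ΔX + cos λ·ΔY = −(-0.168988)(405.4) + (0.985618)(291.4) = 355.72 m.
1° of latitude spans 111300 m; at latitude φ, 1° of longitude spans that × cos φ = 52991.5 m, so Δλ = 355.72 / 52991.5 × 3600 = 24.166″.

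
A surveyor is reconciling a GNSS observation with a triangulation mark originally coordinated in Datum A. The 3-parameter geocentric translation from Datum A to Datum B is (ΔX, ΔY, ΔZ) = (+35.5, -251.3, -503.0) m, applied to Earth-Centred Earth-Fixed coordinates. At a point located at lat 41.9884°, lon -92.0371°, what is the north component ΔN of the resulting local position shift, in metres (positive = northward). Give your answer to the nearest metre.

At φ = 41.9884°, λ = -92.0371°: sin φ = 0.668980, cos φ = 0.743280, sin λ = -0.999368, cos λ = -0.035547.
ΔN = −sin φ cos λ·ΔX − sin φ sin λ·ΔY + cos φ·ΔZ = −(0.668980)(-0.035547)(35.5) − (0.668980)(-0.999368)(-251.3) + (0.743280)(-503.0) = -541.03 m.

ΔN = -541 m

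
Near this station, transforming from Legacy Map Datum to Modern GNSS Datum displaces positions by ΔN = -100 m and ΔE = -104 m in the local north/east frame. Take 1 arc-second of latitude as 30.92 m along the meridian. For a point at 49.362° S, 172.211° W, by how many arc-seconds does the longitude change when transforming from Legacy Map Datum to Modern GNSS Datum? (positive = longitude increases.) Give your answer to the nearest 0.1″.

At latitude -49.362°, cos φ = 0.651278.
1″ of longitude at this latitude = 30.92 × cos φ = 20.1375 m, so Δλ = -104.0 / 20.1375 = -5.164″.

Δλ = -5.2″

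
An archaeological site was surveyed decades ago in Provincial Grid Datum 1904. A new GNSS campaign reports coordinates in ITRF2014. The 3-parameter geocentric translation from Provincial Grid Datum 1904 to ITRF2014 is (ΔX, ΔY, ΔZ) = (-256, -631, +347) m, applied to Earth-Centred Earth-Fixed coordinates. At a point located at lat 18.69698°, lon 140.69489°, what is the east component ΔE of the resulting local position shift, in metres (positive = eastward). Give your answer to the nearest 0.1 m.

The local east axis at (φ, λ) is (−sin λ, cos λ, 0), so ΔE = −sin(140.69489°)·(-256) + cos(140.69489°)·(-631) = 650.42 m.

ΔE = 650.4 m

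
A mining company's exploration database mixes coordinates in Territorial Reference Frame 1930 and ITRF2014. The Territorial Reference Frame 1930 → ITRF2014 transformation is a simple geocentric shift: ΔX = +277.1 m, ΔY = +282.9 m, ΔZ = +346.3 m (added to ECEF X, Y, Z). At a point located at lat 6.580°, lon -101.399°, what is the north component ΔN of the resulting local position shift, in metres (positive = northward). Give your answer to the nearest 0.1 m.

The local north axis is (−sin φ cos λ, −sin φ sin λ, cos φ), giving ΔN = 6.276 + 31.778 + 344.019 = 382.07 m.

ΔN = 382.1 m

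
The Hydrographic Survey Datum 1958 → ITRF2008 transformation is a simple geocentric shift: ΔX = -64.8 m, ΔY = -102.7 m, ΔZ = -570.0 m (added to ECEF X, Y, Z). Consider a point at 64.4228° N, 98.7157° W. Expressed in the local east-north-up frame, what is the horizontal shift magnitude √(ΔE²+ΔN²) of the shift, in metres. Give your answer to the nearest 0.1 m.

The local east axis at (φ, λ) is (−sin λ, cos λ, 0), so ΔE = −sin(-98.7157°)·(-64.8) + cos(-98.7157°)·(-102.7) = -48.49 m.
The local north axis is (−sin φ cos λ, −sin φ sin λ, cos φ), giving ΔN = -8.857 − 91.566 − 246.084 = -346.51 m.
Horizontal magnitude = √(ΔE² + ΔN²) = √((-48.49)² + (-346.51)²) = 349.88 m.

349.9 m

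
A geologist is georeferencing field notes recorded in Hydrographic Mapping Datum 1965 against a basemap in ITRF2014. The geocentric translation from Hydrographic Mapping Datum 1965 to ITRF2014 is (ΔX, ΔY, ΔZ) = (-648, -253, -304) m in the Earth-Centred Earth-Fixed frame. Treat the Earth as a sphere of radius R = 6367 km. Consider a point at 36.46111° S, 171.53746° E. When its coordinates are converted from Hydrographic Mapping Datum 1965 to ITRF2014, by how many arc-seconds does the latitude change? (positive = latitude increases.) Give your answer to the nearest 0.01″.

sin φ = -0.594277, cos φ = 0.804260, sin λ = 0.147163, cos λ = -0.989112.
North component: ΔN = −sin φ cos λ·ΔX − sin φ sin λ·ΔY + cos φ·ΔZ = −(-0.594277)(-0.989112)(-648) − (-0.594277)(0.147163)(-253) + (0.804260)(-304) = 114.28 m.
1° of latitude spans πR/180 = 111125 m, so Δφ = 114.28 / 111125 × 3600 = 3.702″.

Δφ = 3.70″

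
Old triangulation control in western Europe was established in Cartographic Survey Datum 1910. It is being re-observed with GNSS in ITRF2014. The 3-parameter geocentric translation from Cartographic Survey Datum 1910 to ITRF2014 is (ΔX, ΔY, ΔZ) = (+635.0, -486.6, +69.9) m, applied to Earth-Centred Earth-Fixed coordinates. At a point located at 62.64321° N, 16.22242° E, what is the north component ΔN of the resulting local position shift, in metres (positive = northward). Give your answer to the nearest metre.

ΔN = -389 m

The local north axis is (−sin φ cos λ, −sin φ sin λ, cos φ), giving ΔN = -541.528 + 120.737 + 32.121 = -388.67 m.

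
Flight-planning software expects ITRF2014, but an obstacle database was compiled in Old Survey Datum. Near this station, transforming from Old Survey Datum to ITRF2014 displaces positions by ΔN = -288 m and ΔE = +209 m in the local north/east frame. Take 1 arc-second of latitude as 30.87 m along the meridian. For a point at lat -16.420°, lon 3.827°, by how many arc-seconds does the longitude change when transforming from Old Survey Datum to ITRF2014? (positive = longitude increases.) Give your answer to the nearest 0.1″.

Δλ = 7.1″

At latitude -16.420°, cos φ = 0.959215.
1″ of longitude at this latitude = 30.87 × cos φ = 29.6110 m, so Δλ = 209.0 / 29.6110 = 7.058″.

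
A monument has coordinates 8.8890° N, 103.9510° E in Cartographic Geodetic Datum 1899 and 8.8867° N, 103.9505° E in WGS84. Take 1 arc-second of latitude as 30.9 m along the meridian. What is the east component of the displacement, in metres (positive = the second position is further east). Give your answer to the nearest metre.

Δφ = 8.8867° − 8.8890° = -0.0023°; Δλ = 103.9505° − 103.9510° = -0.0005°.
1° of latitude = 3600 × 30.90 = 111240 m.
ΔN = Δφ × 111240 = -255.9 m; ΔE = Δλ × 111240 × cos(8.8890°) = -0.0005 × 111240 × 0.987990 = -55.0 m.

ΔE = -55 m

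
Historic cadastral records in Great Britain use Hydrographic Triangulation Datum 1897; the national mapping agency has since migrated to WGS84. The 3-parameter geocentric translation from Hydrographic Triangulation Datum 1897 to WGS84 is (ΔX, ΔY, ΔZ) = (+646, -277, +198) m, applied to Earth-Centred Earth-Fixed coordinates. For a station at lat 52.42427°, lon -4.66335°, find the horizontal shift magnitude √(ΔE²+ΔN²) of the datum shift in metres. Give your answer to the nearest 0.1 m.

The local east axis at (φ, λ) is (−sin λ, cos λ, 0), so ΔE = −sin(-4.66335°)·646 + cos(-4.66335°)·(-277) = -223.56 m.
The local north axis is (−sin φ cos λ, −sin φ sin λ, cos φ), giving ΔN = -510.291 − 17.848 + 120.742 = -407.40 m.
Horizontal magnitude = √(ΔE² + ΔN²) = √((-223.56)² + (-407.40)²) = 464.71 m.

464.7 m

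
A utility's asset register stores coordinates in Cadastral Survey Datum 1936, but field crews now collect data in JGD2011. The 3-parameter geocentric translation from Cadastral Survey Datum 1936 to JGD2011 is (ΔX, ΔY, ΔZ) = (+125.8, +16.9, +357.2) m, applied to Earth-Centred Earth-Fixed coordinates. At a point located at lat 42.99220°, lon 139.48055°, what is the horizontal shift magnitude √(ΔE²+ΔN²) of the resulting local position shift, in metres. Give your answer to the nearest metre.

333 m

At φ = 42.99220°, λ = 139.48055°: sin φ = 0.681899, cos φ = 0.731447, sin λ = 0.649706, cos λ = -0.760185.
ΔE = −sin λ·ΔX + cos λ·ΔY = −(0.649706)·(125.8) + (-0.760185)·(16.9) = -94.58 m.
ΔN = −sin φ cos λ·ΔX − sin φ sin λ·ΔY + cos φ·ΔZ = −(0.681899)(-0.760185)(125.8) − (0.681899)(0.649706)(16.9) + (0.731447)(357.2) = 319.00 m.
Horizontal magnitude = √(ΔE² + ΔN²) = √((-94.58)² + 319.00²) = 332.72 m.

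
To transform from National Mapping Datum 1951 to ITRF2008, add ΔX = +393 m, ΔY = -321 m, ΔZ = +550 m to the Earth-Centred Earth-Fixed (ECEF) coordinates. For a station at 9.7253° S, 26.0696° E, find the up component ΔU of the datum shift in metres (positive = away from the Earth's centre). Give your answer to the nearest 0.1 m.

ΔU = 116.0 m

The local up (radial) axis is (cos φ cos λ, cos φ sin λ, sin φ), giving ΔU = 347.943 − 139.040 − 92.909 = 115.99 m.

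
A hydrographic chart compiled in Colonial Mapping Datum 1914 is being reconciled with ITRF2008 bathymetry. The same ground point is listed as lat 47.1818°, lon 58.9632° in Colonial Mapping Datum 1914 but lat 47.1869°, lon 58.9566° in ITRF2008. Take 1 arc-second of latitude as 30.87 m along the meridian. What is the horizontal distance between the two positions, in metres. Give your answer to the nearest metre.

755 m

Δφ = 47.1869° − 47.1818° = +0.0051°; Δλ = 58.9566° − 58.9632° = -0.0066°.
1° of latitude = 3600 × 30.87 = 111132 m.
ΔN = Δφ × 111132 = 566.8 m; ΔE = Δλ × 111132 × cos(47.1818°) = -0.0066 × 111132 × 0.679674 = -498.5 m.
Distance = √(ΔE² + ΔN²) = √((-498.5)² + 566.8²) = 754.8 m.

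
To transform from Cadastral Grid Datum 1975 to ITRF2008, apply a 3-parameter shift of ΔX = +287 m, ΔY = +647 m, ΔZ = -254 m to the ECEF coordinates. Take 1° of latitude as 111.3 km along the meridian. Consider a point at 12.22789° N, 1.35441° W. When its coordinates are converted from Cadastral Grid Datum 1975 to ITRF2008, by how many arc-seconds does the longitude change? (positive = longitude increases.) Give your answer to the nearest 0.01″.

sin φ = 0.211801, cos φ = 0.977313, sin λ = -0.023637, cos λ = 0.999721.
East component: ΔE = −sin λ·ΔX + cos λ·ΔY = −(-0.023637)(287) + (0.999721)(647) = 653.60 m.
1° of latitude spans 111300 m; at latitude φ, 1° of longitude spans that × cos φ = 108774.9 m, so Δλ = 653.60 / 108774.9 × 3600 = 21.632″.

Δλ = 21.63″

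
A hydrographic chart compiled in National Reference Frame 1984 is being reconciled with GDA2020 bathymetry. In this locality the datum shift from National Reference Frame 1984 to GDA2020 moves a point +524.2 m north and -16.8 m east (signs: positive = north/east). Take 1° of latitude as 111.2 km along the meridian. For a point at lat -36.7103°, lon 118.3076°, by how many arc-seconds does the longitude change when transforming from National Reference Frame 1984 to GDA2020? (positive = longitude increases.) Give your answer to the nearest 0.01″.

At latitude -36.7103°, cos φ = 0.801668.
1° of longitude at this latitude = 111.2 × cos φ = 89.15 km, so Δλ = -16.8 / 89145.5 = -0.0001885° = -0.678″.

Δλ = -0.68″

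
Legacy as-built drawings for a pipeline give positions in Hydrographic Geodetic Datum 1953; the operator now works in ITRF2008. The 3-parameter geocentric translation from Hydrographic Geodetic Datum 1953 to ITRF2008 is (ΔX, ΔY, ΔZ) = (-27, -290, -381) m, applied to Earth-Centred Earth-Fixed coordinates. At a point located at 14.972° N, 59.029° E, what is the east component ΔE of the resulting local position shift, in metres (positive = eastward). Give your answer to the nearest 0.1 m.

ΔE = -126.1 m

At φ = 14.972°, λ = 59.029°: sin φ = 0.258347, cos φ = 0.966052, sin λ = 0.857428, cos λ = 0.514604.
ΔE = −sin λ·ΔX + cos λ·ΔY = −(0.857428)·(-27) + (0.514604)·(-290) = -126.08 m.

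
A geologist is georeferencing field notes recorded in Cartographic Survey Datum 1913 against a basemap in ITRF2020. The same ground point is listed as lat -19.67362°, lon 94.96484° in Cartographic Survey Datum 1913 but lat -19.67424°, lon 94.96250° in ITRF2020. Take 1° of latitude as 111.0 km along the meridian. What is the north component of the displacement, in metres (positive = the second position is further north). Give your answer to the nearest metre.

Δφ = -19.67424° − -19.67362° = -0.00062°; Δλ = 94.96250° − 94.96484° = -0.00234°.
ΔN = Δφ × 111000 = -68.8 m; ΔE = Δλ × 111000 × cos(-19.67362°) = -0.00234 × 111000 × 0.941626 = -244.6 m.

ΔN = -69 m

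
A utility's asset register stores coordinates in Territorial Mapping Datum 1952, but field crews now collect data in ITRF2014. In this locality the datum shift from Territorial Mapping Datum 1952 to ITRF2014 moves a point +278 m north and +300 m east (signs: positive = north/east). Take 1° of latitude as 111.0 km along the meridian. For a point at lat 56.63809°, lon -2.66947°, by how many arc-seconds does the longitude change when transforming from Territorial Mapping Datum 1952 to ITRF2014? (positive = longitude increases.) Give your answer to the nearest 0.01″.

Δλ = 17.69″

At latitude 56.63809°, cos φ = 0.549926.
1° of longitude at this latitude = 111.0 × cos φ = 61.04 km, so Δλ = 300.0 / 61041.7 = 0.0049147° = 17.693″.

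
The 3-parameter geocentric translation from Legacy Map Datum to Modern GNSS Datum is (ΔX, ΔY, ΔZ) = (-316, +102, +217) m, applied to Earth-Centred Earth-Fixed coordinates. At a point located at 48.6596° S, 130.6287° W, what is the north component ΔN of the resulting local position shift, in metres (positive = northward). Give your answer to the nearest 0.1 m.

At φ = -48.6596°, λ = -130.6287°: sin φ = -0.750799, cos φ = 0.660531, sin λ = -0.758945, cos λ = -0.651154.
ΔN = −sin φ cos λ·ΔX − sin φ sin λ·ΔY + cos φ·ΔZ = −(-0.750799)(-0.651154)(-316) − (-0.750799)(-0.758945)(102) + (0.660531)(217) = 239.70 m.

ΔN = 239.7 m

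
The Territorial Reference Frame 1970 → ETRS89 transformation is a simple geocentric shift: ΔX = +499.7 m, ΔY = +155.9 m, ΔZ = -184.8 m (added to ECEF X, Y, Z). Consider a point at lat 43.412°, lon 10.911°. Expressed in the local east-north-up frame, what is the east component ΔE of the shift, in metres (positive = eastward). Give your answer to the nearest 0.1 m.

ΔE = 58.5 m

The local east axis at (φ, λ) is (−sin λ, cos λ, 0), so ΔE = −sin(10.911°)·499.7 + cos(10.911°)·155.9 = 58.50 m.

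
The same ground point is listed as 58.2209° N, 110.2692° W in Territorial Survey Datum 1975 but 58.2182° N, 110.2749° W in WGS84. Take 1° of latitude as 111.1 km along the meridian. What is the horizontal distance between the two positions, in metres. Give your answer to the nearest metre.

449 m

Δφ = 58.2182° − 58.2209° = -0.0027°; Δλ = -110.2749° − -110.2692° = -0.0057°.
ΔN = Δφ × 111100 = -300.0 m; ΔE = Δλ × 111100 × cos(58.2209°) = -0.0057 × 111100 × 0.526646 = -333.5 m.
Distance = √(ΔE² + ΔN²) = √((-333.5)² + (-300.0)²) = 448.6 m.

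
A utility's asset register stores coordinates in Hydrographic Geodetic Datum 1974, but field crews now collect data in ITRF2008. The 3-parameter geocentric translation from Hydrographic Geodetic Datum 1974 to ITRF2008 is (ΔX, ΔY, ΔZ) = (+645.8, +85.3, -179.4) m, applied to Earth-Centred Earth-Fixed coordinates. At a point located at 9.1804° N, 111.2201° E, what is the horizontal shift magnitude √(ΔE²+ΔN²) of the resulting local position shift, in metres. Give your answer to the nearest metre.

At φ = 9.1804°, λ = 111.2201°: sin φ = 0.159543, cos φ = 0.987191, sin λ = 0.932197, cos λ = -0.361952.
ΔE = −sin λ·ΔX + cos λ·ΔY = −(0.932197)·(645.8) + (-0.361952)·(85.3) = -632.89 m.
ΔN = −sin φ cos λ·ΔX − sin φ sin λ·ΔY + cos φ·ΔZ = −(0.159543)(-0.361952)(645.8) − (0.159543)(0.932197)(85.3) + (0.987191)(-179.4) = -152.50 m.
Horizontal magnitude = √(ΔE² + ΔN²) = √((-632.89)² + (-152.50)²) = 651.00 m.

651 m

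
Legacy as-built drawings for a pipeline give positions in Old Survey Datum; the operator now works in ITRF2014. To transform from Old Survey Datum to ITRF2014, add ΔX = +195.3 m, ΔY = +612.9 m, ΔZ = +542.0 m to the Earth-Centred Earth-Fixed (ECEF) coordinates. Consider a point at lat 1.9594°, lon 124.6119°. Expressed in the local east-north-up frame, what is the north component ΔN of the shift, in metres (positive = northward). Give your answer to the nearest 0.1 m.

The local north axis is (−sin φ cos λ, −sin φ sin λ, cos φ), giving ΔN = 3.793 − 17.247 + 541.683 = 528.23 m.

ΔN = 528.2 m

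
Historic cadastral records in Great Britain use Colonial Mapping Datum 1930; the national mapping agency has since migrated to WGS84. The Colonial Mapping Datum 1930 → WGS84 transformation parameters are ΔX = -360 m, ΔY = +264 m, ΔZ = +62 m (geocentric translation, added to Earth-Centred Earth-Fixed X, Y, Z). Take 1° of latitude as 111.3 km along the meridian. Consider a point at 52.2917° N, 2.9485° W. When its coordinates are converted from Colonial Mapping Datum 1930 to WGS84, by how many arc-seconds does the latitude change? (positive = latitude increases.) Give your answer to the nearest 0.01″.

Δφ = 10.77″

sin φ = 0.791135, cos φ = 0.611642, sin λ = -0.051438, cos λ = 0.998676.
North component: ΔN = −sin φ cos λ·ΔX − sin φ sin λ·ΔY + cos φ·ΔZ = −(0.791135)(0.998676)(-360) − (0.791135)(-0.051438)(264) + (0.611642)(62) = 333.10 m.
1° of latitude spans 111300 m, so Δφ = 333.10 / 111300 × 3600 = 10.774″.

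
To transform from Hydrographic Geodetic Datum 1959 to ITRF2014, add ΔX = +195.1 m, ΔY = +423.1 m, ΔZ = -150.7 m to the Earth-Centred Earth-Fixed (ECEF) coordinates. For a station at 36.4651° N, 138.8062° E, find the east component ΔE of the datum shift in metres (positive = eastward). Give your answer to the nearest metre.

At φ = 36.4651°, λ = 138.8062°: sin φ = 0.594333, cos φ = 0.804219, sin λ = 0.658608, cos λ = -0.752486.
ΔE = −sin λ·ΔX + cos λ·ΔY = −(0.658608)·(195.1) + (-0.752486)·(423.1) = -446.87 m.

ΔE = -447 m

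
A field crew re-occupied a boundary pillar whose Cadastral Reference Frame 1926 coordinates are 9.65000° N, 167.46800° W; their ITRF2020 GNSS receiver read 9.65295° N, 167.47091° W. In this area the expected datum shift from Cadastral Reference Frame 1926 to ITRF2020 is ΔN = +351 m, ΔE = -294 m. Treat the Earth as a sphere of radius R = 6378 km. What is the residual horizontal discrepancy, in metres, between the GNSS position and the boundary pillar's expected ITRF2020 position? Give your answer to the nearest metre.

Observed coordinate differences: Δφ = +0.00295°, Δλ = -0.00291°.
Converting to metres (1° lat = 111317 m, cos φ = 0.985850): observed ΔN = 328.4 m, observed ΔE = -319.3 m.
Subtracting the expected shift leaves a residual of 328.4 − (351) = -22.6 m north and -319.3 − (-294) = -25.3 m east.
Residual distance = √((-22.6)² + (-25.3)²) = 34.0 m.

34 m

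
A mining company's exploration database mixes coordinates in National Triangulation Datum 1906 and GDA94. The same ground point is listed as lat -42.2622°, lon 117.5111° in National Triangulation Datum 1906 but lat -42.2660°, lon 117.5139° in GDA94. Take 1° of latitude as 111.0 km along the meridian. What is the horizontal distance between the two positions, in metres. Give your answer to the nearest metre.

480 m

Δφ = -42.2660° − -42.2622° = -0.0038°; Δλ = 117.5139° − 117.5111° = +0.0028°.
ΔN = Δφ × 111000 = -421.8 m; ΔE = Δλ × 111000 × cos(-42.2622°) = +0.0028 × 111000 × 0.740075 = 230.0 m.
Distance = √(ΔE² + ΔN²) = √(230.0² + (-421.8)²) = 480.4 m.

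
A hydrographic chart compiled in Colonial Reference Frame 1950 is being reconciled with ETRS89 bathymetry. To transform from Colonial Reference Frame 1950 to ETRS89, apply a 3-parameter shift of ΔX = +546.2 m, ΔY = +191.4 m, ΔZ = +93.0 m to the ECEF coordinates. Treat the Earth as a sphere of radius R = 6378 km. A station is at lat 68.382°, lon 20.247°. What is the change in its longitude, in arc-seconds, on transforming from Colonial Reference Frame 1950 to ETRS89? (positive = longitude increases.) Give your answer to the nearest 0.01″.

sin φ = 0.929661, cos φ = 0.368417, sin λ = 0.346068, cos λ = 0.938209.
East component: ΔE = −sin λ·ΔX + cos λ·ΔY = −(0.346068)(546.2) + (0.938209)(191.4) = -9.45 m.
1° of latitude spans πR/180 = 111317 m; at latitude φ, 1° of longitude spans that × cos φ = 41011.1 m, so Δλ = -9.45 / 41011.1 × 3600 = -0.829″.

Δλ = -0.83″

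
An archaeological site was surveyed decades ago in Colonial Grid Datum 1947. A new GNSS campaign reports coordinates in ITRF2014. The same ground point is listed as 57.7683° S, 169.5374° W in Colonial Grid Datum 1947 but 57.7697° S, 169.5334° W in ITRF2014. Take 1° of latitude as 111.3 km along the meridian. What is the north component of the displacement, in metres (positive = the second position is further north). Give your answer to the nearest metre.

Δφ = -57.7697° − -57.7683° = -0.0014°; Δλ = -169.5334° − -169.5374° = +0.0040°.
ΔN = Δφ × 111300 = -155.8 m; ΔE = Δλ × 111300 × cos(-57.7683°) = +0.0040 × 111300 × 0.533344 = 237.4 m.

ΔN = -156 m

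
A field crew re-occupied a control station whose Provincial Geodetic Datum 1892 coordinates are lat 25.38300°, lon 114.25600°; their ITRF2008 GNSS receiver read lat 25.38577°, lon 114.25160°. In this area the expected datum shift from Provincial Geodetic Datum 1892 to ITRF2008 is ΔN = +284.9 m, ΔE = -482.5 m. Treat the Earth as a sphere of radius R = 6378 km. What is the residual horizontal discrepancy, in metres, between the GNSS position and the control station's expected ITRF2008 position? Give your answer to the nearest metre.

46 m

Observed coordinate differences: Δφ = +0.00277°, Δλ = -0.00440°.
Converting to metres (1° lat = 111317 m, cos φ = 0.903463): observed ΔN = 308.3 m, observed ΔE = -442.5 m.
Subtracting the expected shift leaves a residual of 308.3 − (284.9) = 23.4 m north and -442.5 − (-482.5) = 40.0 m east.
Residual distance = √(23.4² + 40.0²) = 46.4 m.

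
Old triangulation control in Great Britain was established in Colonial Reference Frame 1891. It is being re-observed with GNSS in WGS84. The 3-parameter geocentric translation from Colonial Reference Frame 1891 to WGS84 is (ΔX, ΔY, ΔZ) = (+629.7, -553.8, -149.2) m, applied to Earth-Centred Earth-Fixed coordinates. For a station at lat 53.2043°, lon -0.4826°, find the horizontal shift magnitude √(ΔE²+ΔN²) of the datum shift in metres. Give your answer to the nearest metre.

811 m

The local east axis at (φ, λ) is (−sin λ, cos λ, 0), so ΔE = −sin(-0.4826°)·629.7 + cos(-0.4826°)·(-553.8) = -548.48 m.
The local north axis is (−sin φ cos λ, −sin φ sin λ, cos φ), giving ΔN = -504.231 − 3.735 − 89.365 = -597.33 m.
Horizontal magnitude = √(ΔE² + ΔN²) = √((-548.48)² + (-597.33)²) = 810.94 m.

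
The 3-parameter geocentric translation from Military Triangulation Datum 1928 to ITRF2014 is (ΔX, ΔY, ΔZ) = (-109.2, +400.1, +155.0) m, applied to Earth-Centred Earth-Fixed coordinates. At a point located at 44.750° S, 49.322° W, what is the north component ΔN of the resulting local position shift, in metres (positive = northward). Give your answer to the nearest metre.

ΔN = -154 m

At φ = -44.750°, λ = -49.322°: sin φ = -0.704015, cos φ = 0.710185, sin λ = -0.758385, cos λ = 0.651807.
ΔN = −sin φ cos λ·ΔX − sin φ sin λ·ΔY + cos φ·ΔZ = −(-0.704015)(0.651807)(-109.2) − (-0.704015)(-0.758385)(400.1) + (0.710185)(155.0) = -153.65 m.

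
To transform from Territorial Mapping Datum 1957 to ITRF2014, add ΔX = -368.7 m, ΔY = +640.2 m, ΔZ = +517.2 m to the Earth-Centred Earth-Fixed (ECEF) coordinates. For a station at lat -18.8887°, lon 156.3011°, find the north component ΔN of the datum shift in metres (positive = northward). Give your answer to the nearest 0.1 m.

The local north axis is (−sin φ cos λ, −sin φ sin λ, cos φ), giving ΔN = 109.294 + 83.301 + 489.348 = 681.94 m.

ΔN = 681.9 m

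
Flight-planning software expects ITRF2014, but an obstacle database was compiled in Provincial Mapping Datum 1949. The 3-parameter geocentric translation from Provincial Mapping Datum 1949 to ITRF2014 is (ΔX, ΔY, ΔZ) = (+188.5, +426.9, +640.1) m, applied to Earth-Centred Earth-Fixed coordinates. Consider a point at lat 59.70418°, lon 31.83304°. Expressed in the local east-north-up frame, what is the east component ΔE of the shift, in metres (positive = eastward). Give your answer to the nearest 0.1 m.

The local east axis at (φ, λ) is (−sin λ, cos λ, 0), so ΔE = −sin(31.83304°)·188.5 + cos(31.83304°)·426.9 = 263.27 m.

ΔE = 263.3 m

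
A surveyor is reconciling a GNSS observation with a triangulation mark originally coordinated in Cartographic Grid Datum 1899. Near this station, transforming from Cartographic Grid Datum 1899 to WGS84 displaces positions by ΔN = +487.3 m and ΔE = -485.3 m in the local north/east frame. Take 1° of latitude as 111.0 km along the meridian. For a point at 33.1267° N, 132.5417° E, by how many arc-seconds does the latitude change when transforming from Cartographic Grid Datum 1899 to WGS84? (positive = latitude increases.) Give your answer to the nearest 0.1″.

1° of latitude = 111.0 km, so Δφ = 487.3 / 111000 = 0.0043901° = 15.804″.

Δφ = 15.8″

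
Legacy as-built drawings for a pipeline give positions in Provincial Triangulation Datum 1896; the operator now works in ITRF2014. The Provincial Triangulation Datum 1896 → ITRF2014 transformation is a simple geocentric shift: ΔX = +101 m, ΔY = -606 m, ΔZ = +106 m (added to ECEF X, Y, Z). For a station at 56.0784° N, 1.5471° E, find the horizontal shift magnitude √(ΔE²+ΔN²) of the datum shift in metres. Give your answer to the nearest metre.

609 m

At φ = 56.0784°, λ = 1.5471°: sin φ = 0.829802, cos φ = 0.558058, sin λ = 0.026999, cos λ = 0.999635.
ΔE = −sin λ·ΔX + cos λ·ΔY = −(0.026999)·(101) + (0.999635)·(-606) = -608.51 m.
ΔN = −sin φ cos λ·ΔX − sin φ sin λ·ΔY + cos φ·ΔZ = −(0.829802)(0.999635)(101) − (0.829802)(0.026999)(-606) + (0.558058)(106) = -11.05 m.
Horizontal magnitude = √(ΔE² + ΔN²) = √((-608.51)² + (-11.05)²) = 608.61 m.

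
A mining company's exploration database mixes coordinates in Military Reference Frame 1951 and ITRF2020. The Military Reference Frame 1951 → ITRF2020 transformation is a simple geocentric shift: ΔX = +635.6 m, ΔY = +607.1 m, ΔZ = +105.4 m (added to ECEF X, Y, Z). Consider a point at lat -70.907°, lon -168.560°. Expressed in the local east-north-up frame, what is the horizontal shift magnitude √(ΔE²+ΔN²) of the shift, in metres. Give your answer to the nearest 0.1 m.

At φ = -70.907°, λ = -168.560°: sin φ = -0.944989, cos φ = 0.327102, sin λ = -0.198342, cos λ = -0.980133.
ΔE = −sin λ·ΔX + cos λ·ΔY = −(-0.198342)·(635.6) + (-0.980133)·(607.1) = -468.97 m.
ΔN = −sin φ cos λ·ΔX − sin φ sin λ·ΔY + cos φ·ΔZ = −(-0.944989)(-0.980133)(635.6) − (-0.944989)(-0.198342)(607.1) + (0.327102)(105.4) = -668.01 m.
Horizontal magnitude = √(ΔE² + ΔN²) = √((-468.97)² + (-668.01)²) = 816.20 m.

816.2 m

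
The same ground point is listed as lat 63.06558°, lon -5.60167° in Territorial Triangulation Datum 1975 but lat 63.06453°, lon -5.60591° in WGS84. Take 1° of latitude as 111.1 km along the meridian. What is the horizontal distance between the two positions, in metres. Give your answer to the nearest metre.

243 m

Δφ = 63.06453° − 63.06558° = -0.00105°; Δλ = -5.60591° − -5.60167° = -0.00424°.
ΔN = Δφ × 111100 = -116.7 m; ΔE = Δλ × 111100 × cos(63.06558°) = -0.00424 × 111100 × 0.452970 = -213.4 m.
Distance = √(ΔE² + ΔN²) = √((-213.4)² + (-116.7)²) = 243.2 m.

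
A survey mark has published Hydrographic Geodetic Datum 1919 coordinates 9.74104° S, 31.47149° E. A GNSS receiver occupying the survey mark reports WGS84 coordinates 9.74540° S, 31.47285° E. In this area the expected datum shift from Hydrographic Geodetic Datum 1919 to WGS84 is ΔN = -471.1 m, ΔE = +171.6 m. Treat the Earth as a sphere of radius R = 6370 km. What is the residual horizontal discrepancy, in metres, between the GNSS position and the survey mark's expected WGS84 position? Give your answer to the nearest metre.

Observed coordinate differences: Δφ = -0.00436°, Δλ = +0.00136°.
Converting to metres (1° lat = 111177 m, cos φ = 0.985583): observed ΔN = -484.7 m, observed ΔE = 149.0 m.
Subtracting the expected shift leaves a residual of -484.7 − (-471.1) = -13.6 m north and 149.0 − (171.6) = -22.6 m east.
Residual distance = √((-13.6)² + (-22.6)²) = 26.4 m.

26 m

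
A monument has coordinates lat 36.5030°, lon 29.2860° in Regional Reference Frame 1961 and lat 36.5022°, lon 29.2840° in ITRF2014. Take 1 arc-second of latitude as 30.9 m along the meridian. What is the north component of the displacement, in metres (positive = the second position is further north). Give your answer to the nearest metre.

ΔN = -89 m

Δφ = 36.5022° − 36.5030° = -0.0008°; Δλ = 29.2840° − 29.2860° = -0.0020°.
1° of latitude = 3600 × 30.90 = 111240 m.
ΔN = Δφ × 111240 = -89.0 m; ΔE = Δλ × 111240 × cos(36.5030°) = -0.0020 × 111240 × 0.803826 = -178.8 m.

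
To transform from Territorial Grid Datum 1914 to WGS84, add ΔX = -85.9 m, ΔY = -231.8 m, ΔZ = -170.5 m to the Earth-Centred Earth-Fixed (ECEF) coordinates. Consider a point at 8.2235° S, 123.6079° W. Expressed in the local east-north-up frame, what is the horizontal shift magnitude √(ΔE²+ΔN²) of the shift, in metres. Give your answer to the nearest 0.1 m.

At φ = -8.2235°, λ = -123.6079°: sin φ = -0.143035, cos φ = 0.989718, sin λ = -0.832845, cos λ = -0.553506.
ΔE = −sin λ·ΔX + cos λ·ΔY = −(-0.832845)·(-85.9) + (-0.553506)·(-231.8) = 56.76 m.
ΔN = −sin φ cos λ·ΔX − sin φ sin λ·ΔY + cos φ·ΔZ = −(-0.143035)(-0.553506)(-85.9) − (-0.143035)(-0.832845)(-231.8) + (0.989718)(-170.5) = -134.33 m.
Horizontal magnitude = √(ΔE² + ΔN²) = √(56.76² + (-134.33)²) = 145.83 m.

145.8 m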